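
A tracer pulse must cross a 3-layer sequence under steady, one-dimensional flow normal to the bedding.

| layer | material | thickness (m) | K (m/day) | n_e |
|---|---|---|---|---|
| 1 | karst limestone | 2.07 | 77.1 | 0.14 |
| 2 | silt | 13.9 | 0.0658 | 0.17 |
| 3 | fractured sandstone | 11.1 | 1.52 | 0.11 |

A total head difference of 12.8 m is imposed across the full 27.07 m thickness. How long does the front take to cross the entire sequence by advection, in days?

With flow normal to the layers, continuity requires the same specific discharge q through every layer.
Σ(b_i/K_i) = 2.07/77.1 + 13.9/0.0658 + 11.1/1.52 = 218.6 d.
q = Δh / Σ(b_i/K_i) = 12.8 / 218.6 = 0.05856 m/day.
In each layer the seepage velocity is v_i = q/n_i, so the layer transit time is t_i = b_i·n_i / q:
  layer 1 (karst limestone): t_1 = 2.07 × 0.14 / 0.05856 = 4.949 d
  layer 2 (silt): t_2 = 13.9 × 0.17 / 0.05856 = 40.35 d
  layer 3 (fractured sandstone): t_3 = 11.1 × 0.11 / 0.05856 = 20.85 d
Total t = Σ t_i = 66.15 days.

66.1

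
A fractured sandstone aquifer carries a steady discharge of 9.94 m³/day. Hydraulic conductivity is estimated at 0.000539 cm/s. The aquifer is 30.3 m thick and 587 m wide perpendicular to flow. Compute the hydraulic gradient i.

0.00120

Convert K: 0.000539 cm/s × 864 = 0.4657 m/day.
Cross-sectional area A = 587 × 30.3 = 17786 m².
From Q = K·A·i, i = Q / (K·A) = 9.94 / (0.4657 × 17786) = 0.001200.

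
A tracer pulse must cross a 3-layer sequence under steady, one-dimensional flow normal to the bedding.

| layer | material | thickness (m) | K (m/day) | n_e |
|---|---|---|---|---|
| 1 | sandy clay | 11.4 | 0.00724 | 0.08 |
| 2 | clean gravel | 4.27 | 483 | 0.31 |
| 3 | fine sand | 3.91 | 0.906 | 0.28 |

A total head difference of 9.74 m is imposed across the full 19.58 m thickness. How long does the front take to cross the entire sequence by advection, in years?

1.48

With flow normal to the layers, continuity requires the same specific discharge q through every layer.
Σ(b_i/K_i) = 11.4/0.00724 + 4.27/483 + 3.91/0.906 = 1579 d.
q = Δh / Σ(b_i/K_i) = 9.74 / 1579 = 0.006169 m/day.
In each layer the seepage velocity is v_i = q/n_i, so the layer transit time is t_i = b_i·n_i / q:
  layer 1 (sandy clay): t_1 = 11.4 × 0.08 / 0.006169 = 147.8 d
  layer 2 (clean gravel): t_2 = 4.27 × 0.31 / 0.006169 = 214.6 d
  layer 3 (fine sand): t_3 = 3.91 × 0.28 / 0.006169 = 177.5 d
Total t = Σ t_i = 539.9 days = 1.478 years.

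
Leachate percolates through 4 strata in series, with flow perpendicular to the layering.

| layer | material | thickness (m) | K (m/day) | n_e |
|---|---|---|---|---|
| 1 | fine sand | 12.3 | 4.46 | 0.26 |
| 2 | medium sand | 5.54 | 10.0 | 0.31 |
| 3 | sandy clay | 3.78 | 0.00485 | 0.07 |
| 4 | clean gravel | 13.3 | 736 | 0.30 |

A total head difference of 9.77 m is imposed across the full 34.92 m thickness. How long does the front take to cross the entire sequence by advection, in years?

2.01

With flow normal to the layers, continuity requires the same specific discharge q through every layer.
Σ(b_i/K_i) = 12.3/4.46 + 5.54/10.0 + 3.78/0.00485 + 13.3/736 = 782.7 d.
q = Δh / Σ(b_i/K_i) = 9.77 / 782.7 = 0.01248 m/day.
In each layer the seepage velocity is v_i = q/n_i, so the layer transit time is t_i = b_i·n_i / q:
  layer 1 (fine sand): t_1 = 12.3 × 0.26 / 0.01248 = 256.2 d
  layer 2 (medium sand): t_2 = 5.54 × 0.31 / 0.01248 = 137.6 d
  layer 3 (sandy clay): t_3 = 3.78 × 0.07 / 0.01248 = 21.20 d
  layer 4 (clean gravel): t_4 = 13.3 × 0.30 / 0.01248 = 319.7 d
Total t = Σ t_i = 734.6 days = 2.011 years.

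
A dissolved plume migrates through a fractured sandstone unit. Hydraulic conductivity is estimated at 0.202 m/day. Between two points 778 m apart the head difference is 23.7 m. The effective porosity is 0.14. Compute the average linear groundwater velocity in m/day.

0.0440

Hydraulic gradient i = Δh / L = 23.7 / 778 = 0.03046.
Darcy flux q = K · i = 0.2020 × 0.03046 = 0.006153 m/day.
Seepage velocity v = q / n_e = 0.006153 / 0.14 = 0.04395 m/day.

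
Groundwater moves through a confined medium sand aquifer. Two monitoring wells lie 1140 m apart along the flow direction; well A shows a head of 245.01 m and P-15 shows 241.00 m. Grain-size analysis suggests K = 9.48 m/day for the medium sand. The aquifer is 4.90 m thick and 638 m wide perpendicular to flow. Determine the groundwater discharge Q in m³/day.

104

Cross-sectional area A = 638 × 4.90 = 3126 m².
Hydraulic gradient i = (245.01 − 241.00) / 1140 = 4.01 / 1140 = 0.003518.
Darcy's law: Q = K · A · i = 9.480 × 3126 × 0.003518 = 104.2 m³/day.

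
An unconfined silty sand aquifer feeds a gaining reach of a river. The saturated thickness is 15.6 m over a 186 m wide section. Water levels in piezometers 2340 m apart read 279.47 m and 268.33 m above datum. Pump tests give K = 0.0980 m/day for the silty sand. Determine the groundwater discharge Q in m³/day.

1.35

Cross-sectional area A = 186 × 15.6 = 2902 m².
Hydraulic gradient i = (279.47 − 268.33) / 2340 = 11.14 / 2340 = 0.004761.
Darcy's law: Q = K · A · i = 0.09800 × 2902 × 0.004761 = 1.354 m³/day.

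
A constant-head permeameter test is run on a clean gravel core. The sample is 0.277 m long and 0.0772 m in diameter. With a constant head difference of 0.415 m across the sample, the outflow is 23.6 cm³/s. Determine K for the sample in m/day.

Cross-sectional area A = π·(d/2)² = π × (0.0772/2)² = 0.004681 m².
Convert discharge: 23.6 cm³/s = 2.360e-05 m³/s.
Darcy's law rearranged: K = Q·L / (A·Δh) = 2.360e-05 × 0.277 / (0.004681 × 0.415) = 0.003365 m/s = 290.8 m/day.

291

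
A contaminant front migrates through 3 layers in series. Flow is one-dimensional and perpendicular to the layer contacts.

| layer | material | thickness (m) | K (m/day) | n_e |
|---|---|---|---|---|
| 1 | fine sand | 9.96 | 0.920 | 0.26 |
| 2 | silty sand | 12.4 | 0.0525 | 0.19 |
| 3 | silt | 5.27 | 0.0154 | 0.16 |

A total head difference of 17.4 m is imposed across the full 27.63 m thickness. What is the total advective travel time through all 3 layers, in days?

196

With flow normal to the layers, continuity requires the same specific discharge q through every layer.
Σ(b_i/K_i) = 9.96/0.920 + 12.4/0.0525 + 5.27/0.0154 = 589.2 d.
q = Δh / Σ(b_i/K_i) = 17.4 / 589.2 = 0.02953 m/day.
In each layer the seepage velocity is v_i = q/n_i, so the layer transit time is t_i = b_i·n_i / q:
  layer 1 (fine sand): t_1 = 9.96 × 0.26 / 0.02953 = 87.69 d
  layer 2 (silty sand): t_2 = 12.4 × 0.19 / 0.02953 = 79.78 d
  layer 3 (silt): t_3 = 5.27 × 0.16 / 0.02953 = 28.55 d
Total t = Σ t_i = 196.0 days.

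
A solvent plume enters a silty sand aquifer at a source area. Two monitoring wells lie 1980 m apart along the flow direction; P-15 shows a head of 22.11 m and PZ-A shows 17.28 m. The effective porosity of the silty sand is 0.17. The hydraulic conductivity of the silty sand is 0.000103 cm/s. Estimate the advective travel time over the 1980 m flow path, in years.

Convert K: 0.000103 cm/s × 864 = 0.08899 m/day.
Hydraulic gradient i = (22.11 − 17.28) / 1980 = 4.83 / 1980 = 0.002439.
Darcy flux q = K · i = 0.08899 × 0.002439 = 0.0002171 m/day.
Seepage velocity v = q / n_e = 0.0002171 / 0.17 = 0.001277 m/day.
Travel time t = L / v = 1980 / 0.001277 = 1.551e+06 days = 4245 years.

4250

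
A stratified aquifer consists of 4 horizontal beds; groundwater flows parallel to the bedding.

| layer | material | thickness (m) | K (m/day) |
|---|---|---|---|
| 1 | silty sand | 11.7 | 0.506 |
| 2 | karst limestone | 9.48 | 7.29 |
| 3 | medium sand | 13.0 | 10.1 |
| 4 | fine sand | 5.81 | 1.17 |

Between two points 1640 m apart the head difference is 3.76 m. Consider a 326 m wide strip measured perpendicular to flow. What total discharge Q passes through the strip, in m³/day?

159

Flow is parallel to layering, so each bed carries its own Darcy discharge and the transmissivities add.
Σ(K_i·b_i) = 0.506×11.7 + 7.29×9.48 + 10.1×13.0 + 1.17×5.81 = 213.1 m²/day.
Hydraulic gradient i = Δh / L = 3.76 / 1640 = 0.002293.
Q = Σ(K_i·b_i) · W · i = 213.1 × 326 × 0.002293 = 159.3 m³/day.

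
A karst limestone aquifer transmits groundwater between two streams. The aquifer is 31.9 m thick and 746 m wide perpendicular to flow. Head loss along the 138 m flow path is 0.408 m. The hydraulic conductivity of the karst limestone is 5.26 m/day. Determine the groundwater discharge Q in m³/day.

370

Cross-sectional area A = 746 × 31.9 = 23797 m².
Hydraulic gradient i = Δh / L = 0.408 / 138 = 0.002957.
Darcy's law: Q = K · A · i = 5.260 × 23797 × 0.002957 = 370.1 m³/day.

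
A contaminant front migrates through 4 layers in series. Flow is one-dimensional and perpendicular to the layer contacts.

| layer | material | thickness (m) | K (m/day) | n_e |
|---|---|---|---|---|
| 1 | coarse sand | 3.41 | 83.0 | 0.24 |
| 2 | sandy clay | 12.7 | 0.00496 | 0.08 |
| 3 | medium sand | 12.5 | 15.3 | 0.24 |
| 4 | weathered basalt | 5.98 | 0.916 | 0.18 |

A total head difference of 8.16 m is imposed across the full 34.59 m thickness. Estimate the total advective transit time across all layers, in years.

With flow normal to the layers, continuity requires the same specific discharge q through every layer.
Σ(b_i/K_i) = 3.41/83.0 + 12.7/0.00496 + 12.5/15.3 + 5.98/0.916 = 2568 d.
q = Δh / Σ(b_i/K_i) = 8.16 / 2568 = 0.003178 m/day.
In each layer the seepage velocity is v_i = q/n_i, so the layer transit time is t_i = b_i·n_i / q:
  layer 1 (coarse sand): t_1 = 3.41 × 0.24 / 0.003178 = 257.5 d
  layer 2 (sandy clay): t_2 = 12.7 × 0.08 / 0.003178 = 319.7 d
  layer 3 (medium sand): t_3 = 12.5 × 0.24 / 0.003178 = 944.1 d
  layer 4 (weathered basalt): t_4 = 5.98 × 0.18 / 0.003178 = 338.7 d
Total t = Σ t_i = 1860 days = 5.093 years.

5.09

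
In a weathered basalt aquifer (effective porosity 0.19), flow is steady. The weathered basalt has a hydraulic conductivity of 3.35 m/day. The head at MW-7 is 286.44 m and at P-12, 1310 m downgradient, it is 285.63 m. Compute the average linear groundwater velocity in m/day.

Hydraulic gradient i = (286.44 − 285.63) / 1310 = 0.81 / 1310 = 0.0006183.
Darcy flux q = K · i = 3.350 × 0.0006183 = 0.002071 m/day.
Seepage velocity v = q / n_e = 0.002071 / 0.19 = 0.01090 m/day.

0.0109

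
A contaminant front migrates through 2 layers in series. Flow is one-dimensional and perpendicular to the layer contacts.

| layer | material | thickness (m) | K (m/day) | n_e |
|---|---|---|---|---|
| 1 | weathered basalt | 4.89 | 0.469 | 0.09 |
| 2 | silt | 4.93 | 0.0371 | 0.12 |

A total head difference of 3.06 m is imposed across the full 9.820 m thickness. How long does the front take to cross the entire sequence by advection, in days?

48.3

With flow normal to the layers, continuity requires the same specific discharge q through every layer.
Σ(b_i/K_i) = 4.89/0.469 + 4.93/0.0371 = 143.3 d.
q = Δh / Σ(b_i/K_i) = 3.06 / 143.3 = 0.02135 m/day.
In each layer the seepage velocity is v_i = q/n_i, so the layer transit time is t_i = b_i·n_i / q:
  layer 1 (weathered basalt): t_1 = 4.89 × 0.09 / 0.02135 = 20.61 d
  layer 2 (silt): t_2 = 4.93 × 0.12 / 0.02135 = 27.71 d
Total t = Σ t_i = 48.32 days.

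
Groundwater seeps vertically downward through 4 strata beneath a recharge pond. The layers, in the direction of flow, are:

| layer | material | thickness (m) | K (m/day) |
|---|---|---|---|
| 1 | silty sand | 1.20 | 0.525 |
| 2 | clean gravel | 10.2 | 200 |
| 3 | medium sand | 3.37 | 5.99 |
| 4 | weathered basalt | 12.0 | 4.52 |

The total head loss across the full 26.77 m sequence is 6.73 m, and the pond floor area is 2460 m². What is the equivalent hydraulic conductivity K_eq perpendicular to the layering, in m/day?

4.82

Flow is perpendicular to layering, so the layers act in series and the equivalent K is the thickness-weighted harmonic mean.
Total thickness L = 1.20 + 10.2 + 3.37 + 12.0 = 26.77 m.
Σ(b_i/K_i) = 1.20/0.525 + 10.2/200 + 3.37/5.99 + 12.0/4.52 = 5.554 d.
K_eq = L / Σ(b_i/K_i) = 26.77 / 5.554 = 4.820 m/day.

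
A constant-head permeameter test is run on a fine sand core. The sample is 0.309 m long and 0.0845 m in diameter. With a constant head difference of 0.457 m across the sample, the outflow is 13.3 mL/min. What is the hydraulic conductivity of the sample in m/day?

Cross-sectional area A = π·(d/2)² = π × (0.0845/2)² = 0.005608 m².
Convert discharge: 13.3 mL/min = 2.217e-07 m³/s.
Darcy's law rearranged: K = Q·L / (A·Δh) = 2.217e-07 × 0.309 / (0.005608 × 0.457) = 2.673e-05 m/s = 2.309 m/day.

2.31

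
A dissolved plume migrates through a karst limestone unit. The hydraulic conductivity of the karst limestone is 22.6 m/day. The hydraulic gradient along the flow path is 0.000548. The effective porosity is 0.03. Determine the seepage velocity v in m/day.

Hydraulic gradient i = 0.000548.
Darcy flux q = K · i = 22.60 × 0.0005480 = 0.01238 m/day.
Seepage velocity v = q / n_e = 0.01238 / 0.03 = 0.4128 m/day.

0.413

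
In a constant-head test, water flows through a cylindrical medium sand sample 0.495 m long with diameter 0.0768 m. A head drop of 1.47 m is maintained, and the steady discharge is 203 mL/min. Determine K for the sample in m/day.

21.2

Cross-sectional area A = π·(d/2)² = π × (0.0768/2)² = 0.004632 m².
Convert discharge: 203 mL/min = 3.383e-06 m³/s.
Darcy's law rearranged: K = Q·L / (A·Δh) = 3.383e-06 × 0.495 / (0.004632 × 1.47) = 0.0002459 m/s = 21.25 m/day.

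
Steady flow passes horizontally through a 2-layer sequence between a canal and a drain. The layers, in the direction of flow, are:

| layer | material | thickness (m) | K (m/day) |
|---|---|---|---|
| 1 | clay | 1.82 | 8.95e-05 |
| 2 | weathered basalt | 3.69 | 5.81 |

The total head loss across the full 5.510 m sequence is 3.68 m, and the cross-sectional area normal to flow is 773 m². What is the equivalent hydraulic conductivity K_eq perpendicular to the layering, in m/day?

0.000271

Flow is perpendicular to layering, so the layers act in series and the equivalent K is the thickness-weighted harmonic mean.
Total thickness L = 1.82 + 3.69 = 5.510 m.
Σ(b_i/K_i) = 1.82/8.95e-05 + 3.69/5.81 = 20336 d.
K_eq = L / Σ(b_i/K_i) = 5.510 / 20336 = 0.0002710 m/day.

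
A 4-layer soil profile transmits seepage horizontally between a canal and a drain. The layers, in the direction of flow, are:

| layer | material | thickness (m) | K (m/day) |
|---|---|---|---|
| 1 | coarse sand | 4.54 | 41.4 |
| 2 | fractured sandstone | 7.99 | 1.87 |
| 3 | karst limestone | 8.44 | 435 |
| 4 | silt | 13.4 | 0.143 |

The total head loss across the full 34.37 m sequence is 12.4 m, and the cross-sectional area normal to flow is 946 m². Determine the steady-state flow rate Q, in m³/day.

Flow is perpendicular to layering, so the layers act in series and the equivalent K is the thickness-weighted harmonic mean.
Total thickness L = 4.54 + 7.99 + 8.44 + 13.4 = 34.37 m.
Σ(b_i/K_i) = 4.54/41.4 + 7.99/1.87 + 8.44/435 + 13.4/0.143 = 98.11 d.
K_eq = L / Σ(b_i/K_i) = 34.37 / 98.11 = 0.3503 m/day.
Q = K_eq · A · (Δh/L) = 0.3503 × 946 × (12.4/34.37) = 119.6 m³/day.

120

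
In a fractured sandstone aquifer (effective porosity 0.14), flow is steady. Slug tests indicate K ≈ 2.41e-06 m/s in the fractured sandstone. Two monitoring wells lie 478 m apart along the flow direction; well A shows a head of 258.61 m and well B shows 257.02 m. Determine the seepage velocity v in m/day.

Convert K: 2.41e-06 m/s × 86400 = 0.2082 m/day.
Hydraulic gradient i = (258.61 − 257.02) / 478 = 1.59 / 478 = 0.003326.
Darcy flux q = K · i = 0.2082 × 0.003326 = 0.0006926 m/day.
Seepage velocity v = q / n_e = 0.0006926 / 0.14 = 0.004947 m/day.

0.00495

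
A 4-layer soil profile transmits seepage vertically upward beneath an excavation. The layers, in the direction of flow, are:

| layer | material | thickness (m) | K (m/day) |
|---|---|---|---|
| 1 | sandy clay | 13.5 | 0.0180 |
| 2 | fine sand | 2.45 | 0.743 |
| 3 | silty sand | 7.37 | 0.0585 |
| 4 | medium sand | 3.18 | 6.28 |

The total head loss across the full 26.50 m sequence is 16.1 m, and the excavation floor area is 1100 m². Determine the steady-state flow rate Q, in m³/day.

Flow is perpendicular to layering, so the layers act in series and the equivalent K is the thickness-weighted harmonic mean.
Total thickness L = 13.5 + 2.45 + 7.37 + 3.18 = 26.50 m.
Σ(b_i/K_i) = 13.5/0.0180 + 2.45/0.743 + 7.37/0.0585 + 3.18/6.28 = 879.8 d.
K_eq = L / Σ(b_i/K_i) = 26.50 / 879.8 = 0.03012 m/day.
Q = K_eq · A · (Δh/L) = 0.03012 × 1100 × (16.1/26.50) = 20.13 m³/day.

20.1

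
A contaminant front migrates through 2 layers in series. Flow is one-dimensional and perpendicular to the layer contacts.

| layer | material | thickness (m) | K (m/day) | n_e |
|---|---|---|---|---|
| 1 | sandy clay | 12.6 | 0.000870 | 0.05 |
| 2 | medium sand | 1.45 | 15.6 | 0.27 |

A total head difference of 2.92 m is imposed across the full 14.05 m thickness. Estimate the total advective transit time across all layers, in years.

With flow normal to the layers, continuity requires the same specific discharge q through every layer.
Σ(b_i/K_i) = 12.6/0.000870 + 1.45/15.6 = 14483 d.
q = Δh / Σ(b_i/K_i) = 2.92 / 14483 = 0.0002016 m/day.
In each layer the seepage velocity is v_i = q/n_i, so the layer transit time is t_i = b_i·n_i / q:
  layer 1 (sandy clay): t_1 = 12.6 × 0.05 / 0.0002016 = 3125 d
  layer 2 (medium sand): t_2 = 1.45 × 0.27 / 0.0002016 = 1942 d
Total t = Σ t_i = 5067 days = 13.87 years.

13.9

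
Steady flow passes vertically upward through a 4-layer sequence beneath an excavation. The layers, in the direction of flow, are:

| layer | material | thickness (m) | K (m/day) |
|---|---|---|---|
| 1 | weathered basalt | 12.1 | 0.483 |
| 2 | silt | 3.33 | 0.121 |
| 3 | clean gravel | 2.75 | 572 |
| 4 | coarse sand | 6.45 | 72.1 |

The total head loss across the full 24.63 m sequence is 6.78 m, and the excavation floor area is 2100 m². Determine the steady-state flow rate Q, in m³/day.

270

Flow is perpendicular to layering, so the layers act in series and the equivalent K is the thickness-weighted harmonic mean.
Total thickness L = 12.1 + 3.33 + 2.75 + 6.45 = 24.63 m.
Σ(b_i/K_i) = 12.1/0.483 + 3.33/0.121 + 2.75/572 + 6.45/72.1 = 52.67 d.
K_eq = L / Σ(b_i/K_i) = 24.63 / 52.67 = 0.4677 m/day.
Q = K_eq · A · (Δh/L) = 0.4677 × 2100 × (6.78/24.63) = 270.3 m³/day.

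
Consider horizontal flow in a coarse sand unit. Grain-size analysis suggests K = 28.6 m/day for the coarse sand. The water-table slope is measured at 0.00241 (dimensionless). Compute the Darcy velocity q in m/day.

Hydraulic gradient i = 0.00241.
Specific discharge q = K · i = 28.60 × 0.002410 = 0.06893 m/day.

0.0689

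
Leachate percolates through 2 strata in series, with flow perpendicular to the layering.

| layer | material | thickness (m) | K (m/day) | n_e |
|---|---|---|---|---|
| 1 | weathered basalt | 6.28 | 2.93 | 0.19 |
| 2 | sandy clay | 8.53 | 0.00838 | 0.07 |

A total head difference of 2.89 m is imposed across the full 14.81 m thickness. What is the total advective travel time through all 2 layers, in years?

With flow normal to the layers, continuity requires the same specific discharge q through every layer.
Σ(b_i/K_i) = 6.28/2.93 + 8.53/0.00838 = 1020 d.
q = Δh / Σ(b_i/K_i) = 2.89 / 1020 = 0.002833 m/day.
In each layer the seepage velocity is v_i = q/n_i, so the layer transit time is t_i = b_i·n_i / q:
  layer 1 (weathered basalt): t_1 = 6.28 × 0.19 / 0.002833 = 421.1 d
  layer 2 (sandy clay): t_2 = 8.53 × 0.07 / 0.002833 = 210.8 d
Total t = Σ t_i = 631.9 days = 1.730 years.

1.73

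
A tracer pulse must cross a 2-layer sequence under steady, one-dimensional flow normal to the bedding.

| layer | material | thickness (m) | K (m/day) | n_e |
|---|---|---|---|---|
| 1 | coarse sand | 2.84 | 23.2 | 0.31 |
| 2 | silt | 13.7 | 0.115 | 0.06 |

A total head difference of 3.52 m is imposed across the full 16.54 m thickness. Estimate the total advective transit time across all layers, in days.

With flow normal to the layers, continuity requires the same specific discharge q through every layer.
Σ(b_i/K_i) = 2.84/23.2 + 13.7/0.115 = 119.3 d.
q = Δh / Σ(b_i/K_i) = 3.52 / 119.3 = 0.02952 m/day.
In each layer the seepage velocity is v_i = q/n_i, so the layer transit time is t_i = b_i·n_i / q:
  layer 1 (coarse sand): t_1 = 2.84 × 0.31 / 0.02952 = 29.83 d
  layer 2 (silt): t_2 = 13.7 × 0.06 / 0.02952 = 27.85 d
Total t = Σ t_i = 57.68 days.

57.7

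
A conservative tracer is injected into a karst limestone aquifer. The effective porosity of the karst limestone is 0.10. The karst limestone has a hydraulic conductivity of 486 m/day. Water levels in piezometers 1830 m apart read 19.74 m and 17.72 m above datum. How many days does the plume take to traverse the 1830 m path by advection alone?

Hydraulic gradient i = (19.74 − 17.72) / 1830 = 2.02 / 1830 = 0.001104.
Darcy flux q = K · i = 486.0 × 0.001104 = 0.5365 m/day.
Seepage velocity v = q / n_e = 0.5365 / 0.10 = 5.365 m/day.
Travel time t = L / v = 1830 / 5.365 = 341.1 days.

341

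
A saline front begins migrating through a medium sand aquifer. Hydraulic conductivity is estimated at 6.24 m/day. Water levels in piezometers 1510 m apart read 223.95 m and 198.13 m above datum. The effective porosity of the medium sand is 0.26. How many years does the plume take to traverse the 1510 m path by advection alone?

Hydraulic gradient i = (223.95 − 198.13) / 1510 = 25.82 / 1510 = 0.01710.
Darcy flux q = K · i = 6.240 × 0.01710 = 0.1067 m/day.
Seepage velocity v = q / n_e = 0.1067 / 0.26 = 0.4104 m/day.
Travel time t = L / v = 1510 / 0.4104 = 3679 days = 10.07 years.

10.1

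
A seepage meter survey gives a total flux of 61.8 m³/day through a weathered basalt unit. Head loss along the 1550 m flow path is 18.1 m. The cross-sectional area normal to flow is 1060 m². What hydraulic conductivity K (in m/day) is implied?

4.99

Hydraulic gradient i = Δh / L = 18.1 / 1550 = 0.01168.
From Q = K·A·i, K = Q / (A·i) = 61.8 / (1060 × 0.01168) = 4.993 m/day.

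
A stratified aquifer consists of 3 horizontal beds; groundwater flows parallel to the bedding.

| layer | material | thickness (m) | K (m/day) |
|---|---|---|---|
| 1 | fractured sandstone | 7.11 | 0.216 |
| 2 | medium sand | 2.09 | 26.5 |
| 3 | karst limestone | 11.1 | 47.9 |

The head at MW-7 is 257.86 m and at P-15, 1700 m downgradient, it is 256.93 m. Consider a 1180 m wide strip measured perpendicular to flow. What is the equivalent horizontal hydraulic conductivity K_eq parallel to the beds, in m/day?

29.0

Flow is parallel to layering, so each bed carries its own Darcy discharge and the transmissivities add.
Σ(K_i·b_i) = 0.216×7.11 + 26.5×2.09 + 47.9×11.1 = 588.6 m²/day.
Total thickness b = 20.30 m, so K_eq = Σ(K_i·b_i)/b = 29.00 m/day.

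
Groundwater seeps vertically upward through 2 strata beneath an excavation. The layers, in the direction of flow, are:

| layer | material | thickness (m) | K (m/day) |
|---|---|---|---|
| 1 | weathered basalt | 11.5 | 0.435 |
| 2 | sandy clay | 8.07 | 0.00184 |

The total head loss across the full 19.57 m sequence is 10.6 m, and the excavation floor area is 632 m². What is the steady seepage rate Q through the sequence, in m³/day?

1.52

Flow is perpendicular to layering, so the layers act in series and the equivalent K is the thickness-weighted harmonic mean.
Total thickness L = 11.5 + 8.07 = 19.57 m.
Σ(b_i/K_i) = 11.5/0.435 + 8.07/0.00184 = 4412 d.
K_eq = L / Σ(b_i/K_i) = 19.57 / 4412 = 0.004435 m/day.
Q = K_eq · A · (Δh/L) = 0.004435 × 632 × (10.6/19.57) = 1.518 m³/day.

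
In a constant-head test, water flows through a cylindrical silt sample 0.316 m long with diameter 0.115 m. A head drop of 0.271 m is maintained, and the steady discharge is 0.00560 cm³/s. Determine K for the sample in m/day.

Cross-sectional area A = π·(d/2)² = π × (0.115/2)² = 0.01039 m².
Convert discharge: 0.00560 cm³/s = 5.600e-09 m³/s.
Darcy's law rearranged: K = Q·L / (A·Δh) = 5.600e-09 × 0.316 / (0.01039 × 0.271) = 6.287e-07 m/s = 0.05432 m/day.

0.0543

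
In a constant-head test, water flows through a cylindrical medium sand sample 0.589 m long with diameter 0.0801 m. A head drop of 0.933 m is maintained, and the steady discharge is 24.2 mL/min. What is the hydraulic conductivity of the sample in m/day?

Cross-sectional area A = π·(d/2)² = π × (0.0801/2)² = 0.005039 m².
Convert discharge: 24.2 mL/min = 4.033e-07 m³/s.
Darcy's law rearranged: K = Q·L / (A·Δh) = 4.033e-07 × 0.589 / (0.005039 × 0.933) = 5.053e-05 m/s = 4.366 m/day.

4.37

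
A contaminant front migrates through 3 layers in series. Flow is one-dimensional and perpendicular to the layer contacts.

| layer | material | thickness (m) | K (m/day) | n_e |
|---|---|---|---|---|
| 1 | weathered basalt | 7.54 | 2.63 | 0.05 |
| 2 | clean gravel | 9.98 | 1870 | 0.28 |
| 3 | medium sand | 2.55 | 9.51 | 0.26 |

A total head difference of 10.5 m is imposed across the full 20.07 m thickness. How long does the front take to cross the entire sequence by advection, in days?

1.15

With flow normal to the layers, continuity requires the same specific discharge q through every layer.
Σ(b_i/K_i) = 7.54/2.63 + 9.98/1870 + 2.55/9.51 = 3.140 d.
q = Δh / Σ(b_i/K_i) = 10.5 / 3.140 = 3.344 m/day.
In each layer the seepage velocity is v_i = q/n_i, so the layer transit time is t_i = b_i·n_i / q:
  layer 1 (weathered basalt): t_1 = 7.54 × 0.05 / 3.344 = 0.1128 d
  layer 2 (clean gravel): t_2 = 9.98 × 0.28 / 3.344 = 0.8358 d
  layer 3 (medium sand): t_3 = 2.55 × 0.26 / 3.344 = 0.1983 d
Total t = Σ t_i = 1.147 days.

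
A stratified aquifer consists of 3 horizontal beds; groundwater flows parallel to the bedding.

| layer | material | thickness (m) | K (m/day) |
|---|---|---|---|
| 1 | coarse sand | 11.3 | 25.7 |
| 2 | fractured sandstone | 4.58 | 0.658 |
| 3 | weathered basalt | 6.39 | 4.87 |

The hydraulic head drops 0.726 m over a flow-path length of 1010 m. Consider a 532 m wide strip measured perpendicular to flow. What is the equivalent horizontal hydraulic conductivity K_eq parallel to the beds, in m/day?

Flow is parallel to layering, so each bed carries its own Darcy discharge and the transmissivities add.
Σ(K_i·b_i) = 25.7×11.3 + 0.658×4.58 + 4.87×6.39 = 324.5 m²/day.
Total thickness b = 22.27 m, so K_eq = Σ(K_i·b_i)/b = 14.57 m/day.

14.6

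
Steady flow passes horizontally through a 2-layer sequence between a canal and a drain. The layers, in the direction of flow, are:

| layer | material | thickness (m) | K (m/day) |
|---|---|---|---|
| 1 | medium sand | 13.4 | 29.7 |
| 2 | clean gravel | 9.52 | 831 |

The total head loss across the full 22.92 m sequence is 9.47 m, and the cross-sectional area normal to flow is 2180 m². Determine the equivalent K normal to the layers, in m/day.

49.5

Flow is perpendicular to layering, so the layers act in series and the equivalent K is the thickness-weighted harmonic mean.
Total thickness L = 13.4 + 9.52 = 22.92 m.
Σ(b_i/K_i) = 13.4/29.7 + 9.52/831 = 0.4626 d.
K_eq = L / Σ(b_i/K_i) = 22.92 / 0.4626 = 49.54 m/day.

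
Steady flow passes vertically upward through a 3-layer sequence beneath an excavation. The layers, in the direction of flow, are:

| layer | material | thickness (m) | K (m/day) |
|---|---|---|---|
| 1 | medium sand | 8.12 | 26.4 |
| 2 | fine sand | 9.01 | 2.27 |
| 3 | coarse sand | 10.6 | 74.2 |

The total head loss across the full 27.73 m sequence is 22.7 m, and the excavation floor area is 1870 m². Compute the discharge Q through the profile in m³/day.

9600

Flow is perpendicular to layering, so the layers act in series and the equivalent K is the thickness-weighted harmonic mean.
Total thickness L = 8.12 + 9.01 + 10.6 = 27.73 m.
Σ(b_i/K_i) = 8.12/26.4 + 9.01/2.27 + 10.6/74.2 = 4.420 d.
K_eq = L / Σ(b_i/K_i) = 27.73 / 4.420 = 6.274 m/day.
Q = K_eq · A · (Δh/L) = 6.274 × 1870 × (22.7/27.73) = 9605 m³/day.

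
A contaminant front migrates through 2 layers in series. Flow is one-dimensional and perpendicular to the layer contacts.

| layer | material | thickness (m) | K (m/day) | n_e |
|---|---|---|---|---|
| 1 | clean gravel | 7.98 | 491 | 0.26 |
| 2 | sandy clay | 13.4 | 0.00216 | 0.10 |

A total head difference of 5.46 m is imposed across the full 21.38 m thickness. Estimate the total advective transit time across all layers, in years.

With flow normal to the layers, continuity requires the same specific discharge q through every layer.
Σ(b_i/K_i) = 7.98/491 + 13.4/0.00216 = 6204 d.
q = Δh / Σ(b_i/K_i) = 5.46 / 6204 = 0.0008801 m/day.
In each layer the seepage velocity is v_i = q/n_i, so the layer transit time is t_i = b_i·n_i / q:
  layer 1 (clean gravel): t_1 = 7.98 × 0.26 / 0.0008801 = 2357 d
  layer 2 (sandy clay): t_2 = 13.4 × 0.10 / 0.0008801 = 1523 d
Total t = Σ t_i = 3880 days = 10.62 years.

10.6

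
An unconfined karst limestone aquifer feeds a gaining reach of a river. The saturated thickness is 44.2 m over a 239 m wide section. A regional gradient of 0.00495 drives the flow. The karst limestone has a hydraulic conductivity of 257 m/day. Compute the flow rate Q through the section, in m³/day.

Cross-sectional area A = 239 × 44.2 = 10564 m².
Hydraulic gradient i = 0.00495.
Darcy's law: Q = K · A · i = 257.0 × 10564 × 0.004950 = 13439 m³/day.

13400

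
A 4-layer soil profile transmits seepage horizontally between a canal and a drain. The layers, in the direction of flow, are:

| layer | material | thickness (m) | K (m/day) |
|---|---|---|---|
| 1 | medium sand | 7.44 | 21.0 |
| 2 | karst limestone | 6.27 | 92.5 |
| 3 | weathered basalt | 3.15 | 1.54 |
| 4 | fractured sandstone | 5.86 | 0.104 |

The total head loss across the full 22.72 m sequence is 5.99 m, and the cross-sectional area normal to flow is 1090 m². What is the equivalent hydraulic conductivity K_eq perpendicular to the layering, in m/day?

0.386

Flow is perpendicular to layering, so the layers act in series and the equivalent K is the thickness-weighted harmonic mean.
Total thickness L = 7.44 + 6.27 + 3.15 + 5.86 = 22.72 m.
Σ(b_i/K_i) = 7.44/21.0 + 6.27/92.5 + 3.15/1.54 + 5.86/0.104 = 58.81 d.
K_eq = L / Σ(b_i/K_i) = 22.72 / 58.81 = 0.3863 m/day.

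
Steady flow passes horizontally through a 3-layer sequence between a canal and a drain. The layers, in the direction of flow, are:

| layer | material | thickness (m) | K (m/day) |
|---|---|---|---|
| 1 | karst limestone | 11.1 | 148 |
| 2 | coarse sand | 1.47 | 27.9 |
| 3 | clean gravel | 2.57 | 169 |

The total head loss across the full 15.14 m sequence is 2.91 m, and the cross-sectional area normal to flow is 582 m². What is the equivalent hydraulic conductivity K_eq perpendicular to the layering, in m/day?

106

Flow is perpendicular to layering, so the layers act in series and the equivalent K is the thickness-weighted harmonic mean.
Total thickness L = 11.1 + 1.47 + 2.57 = 15.14 m.
Σ(b_i/K_i) = 11.1/148 + 1.47/27.9 + 2.57/169 = 0.1429 d.
K_eq = L / Σ(b_i/K_i) = 15.14 / 0.1429 = 106.0 m/day.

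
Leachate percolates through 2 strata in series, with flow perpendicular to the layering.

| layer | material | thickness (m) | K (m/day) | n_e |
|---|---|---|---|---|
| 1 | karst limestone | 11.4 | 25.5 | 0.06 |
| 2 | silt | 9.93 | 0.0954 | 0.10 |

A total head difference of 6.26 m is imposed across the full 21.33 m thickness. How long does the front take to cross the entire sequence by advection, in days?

28.0

With flow normal to the layers, continuity requires the same specific discharge q through every layer.
Σ(b_i/K_i) = 11.4/25.5 + 9.93/0.0954 = 104.5 d.
q = Δh / Σ(b_i/K_i) = 6.26 / 104.5 = 0.05988 m/day.
In each layer the seepage velocity is v_i = q/n_i, so the layer transit time is t_i = b_i·n_i / q:
  layer 1 (karst limestone): t_1 = 11.4 × 0.06 / 0.05988 = 11.42 d
  layer 2 (silt): t_2 = 9.93 × 0.10 / 0.05988 = 16.58 d
Total t = Σ t_i = 28.00 days.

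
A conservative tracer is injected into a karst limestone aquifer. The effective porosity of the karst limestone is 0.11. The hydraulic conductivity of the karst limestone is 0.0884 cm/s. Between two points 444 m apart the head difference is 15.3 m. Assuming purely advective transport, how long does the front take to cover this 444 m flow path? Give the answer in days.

18.6

Convert K: 0.0884 cm/s × 864 = 76.38 m/day.
Hydraulic gradient i = Δh / L = 15.3 / 444 = 0.03446.
Darcy flux q = K · i = 76.38 × 0.03446 = 2.632 m/day.
Seepage velocity v = q / n_e = 2.632 / 0.11 = 23.93 m/day.
Travel time t = L / v = 444 / 23.93 = 18.56 days.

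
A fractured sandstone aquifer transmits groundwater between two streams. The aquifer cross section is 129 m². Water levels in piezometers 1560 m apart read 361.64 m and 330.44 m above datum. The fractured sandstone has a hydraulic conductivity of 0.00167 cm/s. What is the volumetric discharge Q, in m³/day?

Convert K: 0.00167 cm/s × 864 = 1.443 m/day.
Hydraulic gradient i = (361.64 − 330.44) / 1560 = 31.2 / 1560 = 0.02000.
Darcy's law: Q = K · A · i = 1.443 × 129.0 × 0.02000 = 3.723 m³/day.

3.72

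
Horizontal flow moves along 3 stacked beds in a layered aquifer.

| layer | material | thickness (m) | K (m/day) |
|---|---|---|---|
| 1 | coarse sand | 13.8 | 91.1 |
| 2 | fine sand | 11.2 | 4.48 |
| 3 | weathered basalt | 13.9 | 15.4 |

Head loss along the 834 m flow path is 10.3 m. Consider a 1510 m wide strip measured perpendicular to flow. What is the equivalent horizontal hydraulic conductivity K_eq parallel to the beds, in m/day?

Flow is parallel to layering, so each bed carries its own Darcy discharge and the transmissivities add.
Σ(K_i·b_i) = 91.1×13.8 + 4.48×11.2 + 15.4×13.9 = 1521 m²/day.
Total thickness b = 38.90 m, so K_eq = Σ(K_i·b_i)/b = 39.11 m/day.

39.1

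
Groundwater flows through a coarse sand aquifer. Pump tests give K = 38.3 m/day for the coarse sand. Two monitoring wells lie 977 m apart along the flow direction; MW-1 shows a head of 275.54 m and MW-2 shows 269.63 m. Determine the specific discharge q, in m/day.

Hydraulic gradient i = (275.54 − 269.63) / 977 = 5.91 / 977 = 0.006049.
Specific discharge q = K · i = 38.30 × 0.006049 = 0.2317 m/day.

0.232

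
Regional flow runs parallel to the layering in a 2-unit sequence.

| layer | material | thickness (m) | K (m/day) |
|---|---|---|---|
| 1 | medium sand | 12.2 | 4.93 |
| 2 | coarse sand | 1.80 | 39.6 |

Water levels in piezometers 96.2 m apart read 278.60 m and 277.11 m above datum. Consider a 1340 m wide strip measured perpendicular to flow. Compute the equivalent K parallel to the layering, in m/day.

9.39

Flow is parallel to layering, so each bed carries its own Darcy discharge and the transmissivities add.
Σ(K_i·b_i) = 4.93×12.2 + 39.6×1.80 = 131.4 m²/day.
Total thickness b = 14.00 m, so K_eq = Σ(K_i·b_i)/b = 9.388 m/day.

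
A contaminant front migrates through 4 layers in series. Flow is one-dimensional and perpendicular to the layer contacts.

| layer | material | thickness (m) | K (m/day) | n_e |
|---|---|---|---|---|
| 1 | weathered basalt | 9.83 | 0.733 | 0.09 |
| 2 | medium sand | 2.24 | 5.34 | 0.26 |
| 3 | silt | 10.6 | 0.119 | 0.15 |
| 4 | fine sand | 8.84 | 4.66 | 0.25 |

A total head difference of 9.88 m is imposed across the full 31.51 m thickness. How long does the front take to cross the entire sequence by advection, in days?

55.9

With flow normal to the layers, continuity requires the same specific discharge q through every layer.
Σ(b_i/K_i) = 9.83/0.733 + 2.24/5.34 + 10.6/0.119 + 8.84/4.66 = 104.8 d.
q = Δh / Σ(b_i/K_i) = 9.88 / 104.8 = 0.09427 m/day.
In each layer the seepage velocity is v_i = q/n_i, so the layer transit time is t_i = b_i·n_i / q:
  layer 1 (weathered basalt): t_1 = 9.83 × 0.09 / 0.09427 = 9.385 d
  layer 2 (medium sand): t_2 = 2.24 × 0.26 / 0.09427 = 6.178 d
  layer 3 (silt): t_3 = 10.6 × 0.15 / 0.09427 = 16.87 d
  layer 4 (fine sand): t_4 = 8.84 × 0.25 / 0.09427 = 23.44 d
Total t = Σ t_i = 55.87 days.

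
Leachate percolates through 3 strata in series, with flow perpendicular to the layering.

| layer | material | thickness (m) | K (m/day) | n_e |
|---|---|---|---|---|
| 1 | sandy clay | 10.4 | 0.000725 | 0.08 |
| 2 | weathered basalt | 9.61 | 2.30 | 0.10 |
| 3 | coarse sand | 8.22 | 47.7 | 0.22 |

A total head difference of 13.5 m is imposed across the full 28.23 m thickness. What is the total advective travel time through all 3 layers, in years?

With flow normal to the layers, continuity requires the same specific discharge q through every layer.
Σ(b_i/K_i) = 10.4/0.000725 + 9.61/2.30 + 8.22/47.7 = 14349 d.
q = Δh / Σ(b_i/K_i) = 13.5 / 14349 = 0.0009408 m/day.
In each layer the seepage velocity is v_i = q/n_i, so the layer transit time is t_i = b_i·n_i / q:
  layer 1 (sandy clay): t_1 = 10.4 × 0.08 / 0.0009408 = 884.3 d
  layer 2 (weathered basalt): t_2 = 9.61 × 0.10 / 0.0009408 = 1021 d
  layer 3 (coarse sand): t_3 = 8.22 × 0.22 / 0.0009408 = 1922 d
Total t = Σ t_i = 3828 days = 10.48 years.

10.5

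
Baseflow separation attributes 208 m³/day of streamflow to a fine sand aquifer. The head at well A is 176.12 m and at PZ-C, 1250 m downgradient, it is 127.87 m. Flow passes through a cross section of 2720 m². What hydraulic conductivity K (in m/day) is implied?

Hydraulic gradient i = (176.12 − 127.87) / 1250 = 48.25 / 1250 = 0.03860.
From Q = K·A·i, K = Q / (A·i) = 208 / (2720 × 0.03860) = 1.981 m/day.

1.98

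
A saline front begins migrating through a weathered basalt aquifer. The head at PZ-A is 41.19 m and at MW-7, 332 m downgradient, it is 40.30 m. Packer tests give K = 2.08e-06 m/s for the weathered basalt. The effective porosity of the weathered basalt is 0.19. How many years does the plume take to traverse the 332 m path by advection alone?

Convert K: 2.08e-06 m/s × 86400 = 0.1797 m/day.
Hydraulic gradient i = (41.19 − 40.30) / 332 = 0.89 / 332 = 0.002681.
Darcy flux q = K · i = 0.1797 × 0.002681 = 0.0004818 m/day.
Seepage velocity v = q / n_e = 0.0004818 / 0.19 = 0.002536 m/day.
Travel time t = L / v = 332 / 0.002536 = 1.309e+05 days = 358.5 years.

358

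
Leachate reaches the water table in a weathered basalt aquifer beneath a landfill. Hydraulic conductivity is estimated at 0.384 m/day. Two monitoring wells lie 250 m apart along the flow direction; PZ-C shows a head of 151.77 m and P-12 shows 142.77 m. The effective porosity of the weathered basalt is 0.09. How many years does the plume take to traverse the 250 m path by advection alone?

4.46

Hydraulic gradient i = (151.77 − 142.77) / 250 = 9 / 250 = 0.03600.
Darcy flux q = K · i = 0.3840 × 0.03600 = 0.01382 m/day.
Seepage velocity v = q / n_e = 0.01382 / 0.09 = 0.1536 m/day.
Travel time t = L / v = 250 / 0.1536 = 1628 days = 4.456 years.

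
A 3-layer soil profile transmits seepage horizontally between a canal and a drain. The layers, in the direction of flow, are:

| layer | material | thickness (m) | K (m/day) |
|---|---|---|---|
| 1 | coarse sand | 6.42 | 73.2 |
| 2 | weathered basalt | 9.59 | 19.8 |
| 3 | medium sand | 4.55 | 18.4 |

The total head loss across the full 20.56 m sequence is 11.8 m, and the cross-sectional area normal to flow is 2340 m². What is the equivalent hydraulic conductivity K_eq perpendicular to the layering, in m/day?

25.1

Flow is perpendicular to layering, so the layers act in series and the equivalent K is the thickness-weighted harmonic mean.
Total thickness L = 6.42 + 9.59 + 4.55 = 20.56 m.
Σ(b_i/K_i) = 6.42/73.2 + 9.59/19.8 + 4.55/18.4 = 0.8193 d.
K_eq = L / Σ(b_i/K_i) = 20.56 / 0.8193 = 25.09 m/day.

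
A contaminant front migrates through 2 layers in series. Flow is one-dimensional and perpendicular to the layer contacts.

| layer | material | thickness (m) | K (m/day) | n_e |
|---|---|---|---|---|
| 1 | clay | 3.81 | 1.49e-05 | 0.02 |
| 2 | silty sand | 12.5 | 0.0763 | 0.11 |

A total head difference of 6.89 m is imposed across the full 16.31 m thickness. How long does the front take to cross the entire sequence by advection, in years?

148

With flow normal to the layers, continuity requires the same specific discharge q through every layer.
Σ(b_i/K_i) = 3.81/1.49e-05 + 12.5/0.0763 = 2.559e+05 d.
q = Δh / Σ(b_i/K_i) = 6.89 / 2.559e+05 = 2.693e-05 m/day.
In each layer the seepage velocity is v_i = q/n_i, so the layer transit time is t_i = b_i·n_i / q:
  layer 1 (clay): t_1 = 3.81 × 0.02 / 2.693e-05 = 2830 d
  layer 2 (silty sand): t_2 = 12.5 × 0.11 / 2.693e-05 = 51062 d
Total t = Σ t_i = 53892 days = 147.5 years.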